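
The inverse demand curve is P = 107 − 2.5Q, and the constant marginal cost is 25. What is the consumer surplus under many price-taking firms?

Under competition P = MC = 25, so Q = (107 − 25)/2.5 = 32.8.
CS = ½·(107 − 25)·32.8 = 1344.8.

CS = 1344.8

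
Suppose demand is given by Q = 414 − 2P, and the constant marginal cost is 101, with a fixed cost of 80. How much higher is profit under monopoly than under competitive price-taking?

Profit rises by 5618

Inverting demand: P = 207 − 0.5Q.
Perfect competition: P = MC = 101, so 207 − 0.5Q = 101 and Q = 212.
Profit = (101 − 101)·212 − 80 = −80.
Monopoly sets MR = MC: 207 − Q = 101 ⇒ Q = 106, P = 207 − 0.5·106 = 154.
Profit = (154 − 101)·106 − 80 = 5538.
Change in profit: 5538 − −80 = 5618.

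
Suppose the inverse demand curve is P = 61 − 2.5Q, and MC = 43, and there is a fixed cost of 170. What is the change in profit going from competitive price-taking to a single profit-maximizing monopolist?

π rises by 32.4

Perfect competition: P = MC = 43, so 61 − 2.5Q = 43 and Q = 7.2.
Profit = (43 − 43)·7.2 − 170 = −170.
The monopolist equates marginal revenue to marginal cost: 61 − 5Q = 43, so Q = 3.6. From demand, P = 52.
Profit = (52 − 43)·3.6 − 170 = −137.6.
Change in profit: −137.6 − −170 = 32.4.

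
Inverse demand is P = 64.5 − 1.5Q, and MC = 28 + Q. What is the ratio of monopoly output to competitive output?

Q_m/Q_c = 0.625

The monopolist equates marginal revenue to marginal cost: 64.5 − 3Q = 28 + Q, so Q = 9.125. From demand, P = 813/16.
Competitive equilibrium sets price equal to marginal cost: 64.5 − 1.5Q = 28 + Q, so Q = 14.6 and P = 42.6.
Ratio Q_m/Q_c = 9.125/14.6 = 0.625.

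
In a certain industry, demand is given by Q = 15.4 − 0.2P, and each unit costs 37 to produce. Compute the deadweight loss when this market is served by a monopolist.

Inverting demand: P = 77 − 5Q.
Under competition P = MC = 37, so Q = (77 − 37)/5 = 8.
Monopoly sets MR = MC: 77 − 10Q = 37 ⇒ Q = 4, P = 77 − 5·4 = 57.
DWL is the triangle between Q = 4 and Q = 8: ½·(8 − 4)·(57 − 37) = 40.

DWL = 40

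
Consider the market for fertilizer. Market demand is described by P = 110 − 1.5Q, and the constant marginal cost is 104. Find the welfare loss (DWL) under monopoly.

Competitive firms price at marginal cost: P = 104, giving Q = 4.
The monopolist equates marginal revenue to marginal cost: 110 − 3Q = 104, so Q = 2. From demand, P = 107.
DWL is the triangle between Q = 2 and Q = 4: ½·(4 − 2)·(107 − 104) = 3.

DWL = 3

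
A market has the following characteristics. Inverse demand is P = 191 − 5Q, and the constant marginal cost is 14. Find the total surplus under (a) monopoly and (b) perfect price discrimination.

Monopoly: TS = 2349.675; Perfect PD: TS = 3132.9

A monopolist chooses Q where MR = MC. MR = 191 − 10Q; setting this equal to 14 gives Q = 17.7 and P = 102.5.
CS = ½·(191 − 102.5)·17.7 = 783.225; PS = (102.5 − 14)·17.7 = 1566.45; TS = 2349.675.
With perfect price discrimination, output is the efficient level Q = 35.4 (where demand meets MC), but every buyer pays their willingness to pay: CS = 0 and PS = total surplus.
TS = 3132.9 (equal to competitive TS).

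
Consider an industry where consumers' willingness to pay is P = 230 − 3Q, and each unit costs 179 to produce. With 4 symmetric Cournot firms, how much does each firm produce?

With 4 symmetric Cournot firms, each firm's FOC gives 230 − 15q = 179, so q = 3.4, Q = 4·3.4 = 13.6, and P = 189.2.

q_i = 3.4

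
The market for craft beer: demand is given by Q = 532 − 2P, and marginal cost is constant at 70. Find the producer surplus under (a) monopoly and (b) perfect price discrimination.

Monopoly: PS = 19208; Perfect PD: PS = 38416

Inverting demand: P = 266 − 0.5Q.
A monopolist chooses Q where MR = MC. MR = 266 − Q; setting this equal to 70 gives Q = 196 and P = 168.
PS = (168 − 70)·196 = 19208.
Under first-degree price discrimination the firm charges each unit its demand price and produces up to where P = MC, i.e. Q = 392. Consumer surplus is zero; producer surplus equals total surplus.
PS = ½·(266 − 70)·392 = 38416.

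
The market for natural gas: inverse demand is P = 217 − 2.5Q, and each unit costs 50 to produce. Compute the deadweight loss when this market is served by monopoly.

DWL = 1394.45

Perfect competition: P = MC = 50, so 217 − 2.5Q = 50 and Q = 66.8.
A monopolist chooses Q where MR = MC. MR = 217 − 5Q; setting this equal to 50 gives Q = 33.4 and P = 133.5.
DWL is the triangle between Q = 33.4 and Q = 66.8: ½·(66.8 − 33.4)·(133.5 − 50) = 1394.45.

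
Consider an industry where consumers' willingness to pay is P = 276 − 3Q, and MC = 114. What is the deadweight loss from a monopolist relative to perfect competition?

Perfect competition: P = MC = 114, so 276 − 3Q = 114 and Q = 54.
The monopolist equates marginal revenue to marginal cost: 276 − 6Q = 114, so Q = 27. From demand, P = 195.
DWL is the triangle between Q = 27 and Q = 54: ½·(54 − 27)·(195 − 114) = 1093.5.

DWL = 1093.5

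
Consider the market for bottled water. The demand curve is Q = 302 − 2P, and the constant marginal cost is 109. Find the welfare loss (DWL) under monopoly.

Inverting demand: P = 151 − 0.5Q.
Under competition P = MC = 109, so Q = (151 − 109)/0.5 = 84.
A monopolist chooses Q where MR = MC. MR = 151 − Q; setting this equal to 109 gives Q = 42 and P = 130.
DWL is the triangle between Q = 42 and Q = 84: ½·(84 − 42)·(130 − 109) = 441.

DWL = 441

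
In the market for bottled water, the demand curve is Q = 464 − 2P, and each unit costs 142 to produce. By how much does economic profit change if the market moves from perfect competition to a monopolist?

Economic profit rises by 4050

Inverting demand: P = 232 − 0.5Q.
Under competition P = MC = 142, so Q = (232 − 142)/0.5 = 180.
Profit = (142 − 142)·180 = 0.
The monopolist equates marginal revenue to marginal cost: 232 − Q = 142, so Q = 90. From demand, P = 187.
Profit = (187 − 142)·90 = 4050.
Change in economic profit: 4050 − 0 = 4050.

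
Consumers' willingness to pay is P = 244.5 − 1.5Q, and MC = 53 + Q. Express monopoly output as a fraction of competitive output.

Q_m/Q_c = 0.625

The monopolist equates marginal revenue to marginal cost: 244.5 − 3Q = 53 + Q, so Q = 47.875. From demand, P = 2763/16.
Competitive equilibrium sets price equal to marginal cost: 244.5 − 1.5Q = 53 + Q, so Q = 76.6 and P = 129.6.
Ratio Q_m/Q_c = 47.875/76.6 = 0.625.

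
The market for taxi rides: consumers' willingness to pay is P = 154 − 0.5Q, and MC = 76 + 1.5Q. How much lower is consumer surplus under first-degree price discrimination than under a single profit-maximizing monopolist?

CS falls by 243.36

The monopolist equates marginal revenue to marginal cost: 154 − Q = 76 + 1.5Q, so Q = 31.2. From demand, P = 138.4.
CS = ½·(154 − 138.4)·31.2 = 243.36.
With perfect price discrimination, output is the efficient level Q = 39 (where demand meets MC), but every buyer pays their willingness to pay: CS = 0 and PS = total surplus.
CS = 0.
Change in consumer surplus: 0 − 243.36 = −243.36.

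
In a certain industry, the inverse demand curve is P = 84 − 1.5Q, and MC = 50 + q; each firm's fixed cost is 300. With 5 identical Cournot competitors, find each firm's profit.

π_i = −276.88

Cournot with 5 identical firms: the symmetric best-response condition is 84 − 9q = 50 + q. Each firm produces q = 3.4, total output Q = 17, price P = 58.5.
Each firm's profit = 58.5·3.4 − (50·3.4 + ½·1·3.4²) − 300 = −276.88.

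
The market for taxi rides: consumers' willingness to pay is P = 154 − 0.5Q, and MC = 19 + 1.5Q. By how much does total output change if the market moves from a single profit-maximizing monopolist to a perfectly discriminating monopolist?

Total output rises by 13.5

Monopoly sets MR = MC: 154 − Q = 19 + 1.5Q ⇒ Q = 54, P = 154 − 0.5·54 = 127.
Under first-degree price discrimination the firm charges each unit its demand price and produces up to where P = MC, i.e. Q = 67.5. Consumer surplus is zero; producer surplus equals total surplus.
Change in total output: 67.5 − 54 = 13.5.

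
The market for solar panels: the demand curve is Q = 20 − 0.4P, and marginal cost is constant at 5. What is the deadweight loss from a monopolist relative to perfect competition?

Inverting demand: P = 50 − 2.5Q.
Competitive firms price at marginal cost: P = 5, giving Q = 18.
A monopolist chooses Q where MR = MC. MR = 50 − 5Q; setting this equal to 5 gives Q = 9 and P = 27.5.
DWL is the triangle between Q = 9 and Q = 18: ½·(18 − 9)·(27.5 − 5) = 101.25.

DWL = 101.25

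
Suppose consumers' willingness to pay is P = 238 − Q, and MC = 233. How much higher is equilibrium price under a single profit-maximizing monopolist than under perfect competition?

P rises by 2.5

Competitive firms price at marginal cost: P = 233, giving Q = 5.
Monopoly sets MR = MC: 238 − 2Q = 233 ⇒ Q = 2.5, P = 238 − 2.5 = 235.5.
Change in equilibrium price: 235.5 − 233 = 2.5.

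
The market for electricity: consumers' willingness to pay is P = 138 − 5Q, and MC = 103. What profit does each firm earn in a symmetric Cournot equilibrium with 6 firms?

With 6 symmetric Cournot firms, each firm's FOC gives 138 − 35q = 103, so q = 1, Q = 6·1 = 6, and P = 108.
Each firm's profit = (108 − 103)·1 = 5.

π_i = 5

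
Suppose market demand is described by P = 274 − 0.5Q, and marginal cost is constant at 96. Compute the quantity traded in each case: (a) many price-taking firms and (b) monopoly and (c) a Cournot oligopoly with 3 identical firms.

Competitive firms price at marginal cost: P = 96, giving Q = 356.
A monopolist chooses Q where MR = MC. MR = 274 − Q; setting this equal to 96 gives Q = 178 and P = 185.
With 3 symmetric Cournot firms, each firm's FOC gives 274 − 2q = 96, so q = 89, Q = 3·89 = 267, and P = 140.5.

Competition: Q = 356; Monopoly: Q = 178; Cournot: Q = 267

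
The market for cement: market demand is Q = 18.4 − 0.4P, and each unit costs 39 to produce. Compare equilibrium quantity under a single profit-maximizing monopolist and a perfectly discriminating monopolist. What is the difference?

Inverting demand: P = 46 − 2.5Q.
A monopolist chooses Q where MR = MC. MR = 46 − 5Q; setting this equal to 39 gives Q = 1.4 and P = 42.5.
With perfect price discrimination, output is the efficient level Q = 2.8 (where demand meets MC), but every buyer pays their willingness to pay: CS = 0 and PS = total surplus.
Change in equilibrium quantity: 2.8 − 1.4 = 1.4.

Equilibrium quantity rises by 1.4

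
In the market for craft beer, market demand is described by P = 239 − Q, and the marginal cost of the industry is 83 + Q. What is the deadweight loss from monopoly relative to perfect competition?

Competitive equilibrium sets price equal to marginal cost: 239 − Q = 83 + Q, so Q = 78 and P = 161.
Monopoly sets MR = MC: 239 − 2Q = 83 + Q ⇒ Q = 52, P = 239 − 52 = 187.
CS = ½·(239 − 161)·78 = 3042; PS = (161·78 − 83·78 − ½·1·78²) = 3042; TS = 6084.
CS = ½·(239 − 187)·52 = 1352; PS = (187·52 − 83·52 − ½·1·52²) = 4056; TS = 5408.
DWL = 6084 − 5408 = 676.

DWL = 676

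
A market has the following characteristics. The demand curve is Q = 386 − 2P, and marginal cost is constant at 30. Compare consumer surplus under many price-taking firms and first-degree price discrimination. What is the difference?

Consumer surplus falls by 26569

Inverting demand: P = 193 − 0.5Q.
Perfect competition: P = MC = 30, so 193 − 0.5Q = 30 and Q = 326.
CS = ½·(193 − 30)·326 = 26569.
A perfectly discriminating monopolist sells every unit with P(Q) ≥ MC(Q), so output equals the competitive quantity Q = 326. Each buyer pays their reservation price, so CS = 0 and the firm captures all surplus.
CS = 0.
Change in consumer surplus: 0 − 26569 = −26569.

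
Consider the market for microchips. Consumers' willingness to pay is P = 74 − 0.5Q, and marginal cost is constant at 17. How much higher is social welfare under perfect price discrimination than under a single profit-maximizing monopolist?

TS rises by 812.25

Monopoly sets MR = MC: 74 − Q = 17 ⇒ Q = 57, P = 74 − 0.5·57 = 45.5.
CS = ½·(74 − 45.5)·57 = 812.25; PS = (45.5 − 17)·57 = 1624.5; TS = 2436.75.
With perfect price discrimination, output is the efficient level Q = 114 (where demand meets MC), but every buyer pays their willingness to pay: CS = 0 and PS = total surplus.
TS = 3249 (equal to competitive TS).
Change in social welfare: 3249 − 2436.75 = 812.25.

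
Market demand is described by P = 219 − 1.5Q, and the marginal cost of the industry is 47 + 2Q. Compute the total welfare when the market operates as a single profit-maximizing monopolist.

Monopoly sets MR = MC: 219 − 3Q = 47 + 2Q ⇒ Q = 34.4, P = 219 − 1.5·34.4 = 167.4.
CS = ½·(219 − 167.4)·34.4 = 887.52; PS = (167.4·34.4 − 47·34.4 − ½·2·34.4²) = 2958.4; TS = 3845.92.

TS = 3845.92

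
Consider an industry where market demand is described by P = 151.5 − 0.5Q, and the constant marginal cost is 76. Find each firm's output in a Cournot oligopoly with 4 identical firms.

q_i = 30.2

Cournot with 4 identical firms: the symmetric best-response condition is 151.5 − 2.5q = 76. Each firm produces q = 30.2, total output Q = 120.8, price P = 91.1.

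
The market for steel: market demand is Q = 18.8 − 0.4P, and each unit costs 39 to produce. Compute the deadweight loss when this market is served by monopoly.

Inverting demand: P = 47 − 2.5Q.
Perfect competition: P = MC = 39, so 47 − 2.5Q = 39 and Q = 3.2.
Monopoly sets MR = MC: 47 − 5Q = 39 ⇒ Q = 1.6, P = 47 − 2.5·1.6 = 43.
DWL is the triangle between Q = 1.6 and Q = 3.2: ½·(3.2 − 1.6)·(43 − 39) = 3.2.

DWL = 3.2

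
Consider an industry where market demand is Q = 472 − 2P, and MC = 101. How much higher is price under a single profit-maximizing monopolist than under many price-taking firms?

Inverting demand: P = 236 − 0.5Q.
Competitive firms price at marginal cost: P = 101, giving Q = 270.
The monopolist equates marginal revenue to marginal cost: 236 − Q = 101, so Q = 135. From demand, P = 168.5.
Change in price: 168.5 − 101 = 67.5.

P rises by 67.5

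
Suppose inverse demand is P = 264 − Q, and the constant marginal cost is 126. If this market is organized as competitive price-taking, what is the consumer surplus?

Perfect competition: P = MC = 126, so 264 − Q = 126 and Q = 138.
CS = ½·(264 − 126)·138 = 9522.

CS = 9522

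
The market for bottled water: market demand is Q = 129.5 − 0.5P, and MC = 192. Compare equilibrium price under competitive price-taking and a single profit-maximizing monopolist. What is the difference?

Inverting demand: P = 259 − 2Q.
Perfect competition: P = MC = 192, so 259 − 2Q = 192 and Q = 33.5.
A monopolist chooses Q where MR = MC. MR = 259 − 4Q; setting this equal to 192 gives Q = 16.75 and P = 225.5.
Change in equilibrium price: 225.5 − 192 = 33.5.

Equilibrium price rises by 33.5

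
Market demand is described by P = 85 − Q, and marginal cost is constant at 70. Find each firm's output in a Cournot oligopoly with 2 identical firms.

q_i = 5

Cournot with 2 identical firms: the symmetric best-response condition is 85 − 3q = 70. Each firm produces q = 5, total output Q = 10, price P = 75.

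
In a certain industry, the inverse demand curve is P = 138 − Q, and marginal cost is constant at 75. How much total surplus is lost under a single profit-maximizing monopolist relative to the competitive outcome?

DWL = 496.125

Perfect competition: P = MC = 75, so 138 − Q = 75 and Q = 63.
A monopolist chooses Q where MR = MC. MR = 138 − 2Q; setting this equal to 75 gives Q = 31.5 and P = 106.5.
DWL is the triangle between Q = 31.5 and Q = 63: ½·(63 − 31.5)·(106.5 − 75) = 496.125.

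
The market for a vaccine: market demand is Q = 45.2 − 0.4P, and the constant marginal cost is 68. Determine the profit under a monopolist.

Profit = 202.5

Inverting demand: P = 113 − 2.5Q.
A monopolist chooses Q where MR = MC. MR = 113 − 5Q; setting this equal to 68 gives Q = 9 and P = 90.5.
Profit = (90.5 − 68)·9 = 202.5.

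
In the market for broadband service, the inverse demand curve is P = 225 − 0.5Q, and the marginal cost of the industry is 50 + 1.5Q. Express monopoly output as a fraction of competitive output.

Q_m/Q_c = 0.8

The monopolist equates marginal revenue to marginal cost: 225 − Q = 50 + 1.5Q, so Q = 70. From demand, P = 190.
Competitive equilibrium sets price equal to marginal cost: 225 − 0.5Q = 50 + 1.5Q, so Q = 87.5 and P = 181.25.
Ratio Q_m/Q_c = 70/87.5 = 0.8.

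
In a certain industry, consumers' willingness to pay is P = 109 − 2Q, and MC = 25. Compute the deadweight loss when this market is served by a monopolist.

DWL = 441

Under competition P = MC = 25, so Q = (109 − 25)/2 = 42.
Monopoly sets MR = MC: 109 − 4Q = 25 ⇒ Q = 21, P = 109 − 2·21 = 67.
DWL is the triangle between Q = 21 and Q = 42: ½·(42 − 21)·(67 − 25) = 441.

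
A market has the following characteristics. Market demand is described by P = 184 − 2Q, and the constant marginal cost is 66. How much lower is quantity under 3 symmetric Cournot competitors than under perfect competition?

Under competition P = MC = 66, so Q = (184 − 66)/2 = 59.
Cournot with 3 identical firms: the symmetric best-response condition is 184 − 8q = 66. Each firm produces q = 14.75, total output Q = 44.25, price P = 95.5.
Change in quantity: 44.25 − 59 = −14.75.

Q falls by 14.75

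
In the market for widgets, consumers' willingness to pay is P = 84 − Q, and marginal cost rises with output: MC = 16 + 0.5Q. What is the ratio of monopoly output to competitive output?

Monopoly sets MR = MC: 84 − 2Q = 16 + 0.5Q ⇒ Q = 27.2, P = 84 − 27.2 = 56.8.
Under competition P = MC: 84 − Q = 16 + 0.5Q ⇒ Q = 136/3, P = 116/3.
Ratio Q_m/Q_c = 27.2/(136/3) = 0.6.

Q_m/Q_c = 0.6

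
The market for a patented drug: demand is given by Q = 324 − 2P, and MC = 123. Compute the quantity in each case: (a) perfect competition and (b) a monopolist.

Inverting demand: P = 162 − 0.5Q.
Under competition P = MC = 123, so Q = (162 − 123)/0.5 = 78.
Monopoly sets MR = MC: 162 − Q = 123 ⇒ Q = 39, P = 162 − 0.5·39 = 142.5.

Competition: Q = 78; Monopoly: Q = 39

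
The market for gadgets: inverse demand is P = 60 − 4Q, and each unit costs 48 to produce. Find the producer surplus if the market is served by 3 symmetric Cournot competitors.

With 3 symmetric Cournot firms, each firm's FOC gives 60 − 16q = 48, so q = 0.75, Q = 3·0.75 = 2.25, and P = 51.
PS = (51 − 48)·2.25 = 6.75.

PS = 6.75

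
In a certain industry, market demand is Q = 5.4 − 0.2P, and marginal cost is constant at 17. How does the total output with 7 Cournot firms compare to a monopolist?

Cournot: Q = 1.75; Monopoly: Q = 1

Inverting demand: P = 27 − 5Q.
With 7 symmetric Cournot firms, each firm's FOC gives 27 − 40q = 17, so q = 0.25, Q = 7·0.25 = 1.75, and P = 18.25.
The monopolist equates marginal revenue to marginal cost: 27 − 10Q = 17, so Q = 1. From demand, P = 22.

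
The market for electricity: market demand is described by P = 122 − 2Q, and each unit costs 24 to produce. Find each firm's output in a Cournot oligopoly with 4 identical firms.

With 4 symmetric Cournot firms, each firm's FOC gives 122 − 10q = 24, so q = 9.8, Q = 4·9.8 = 39.2, and P = 43.6.

q_i = 9.8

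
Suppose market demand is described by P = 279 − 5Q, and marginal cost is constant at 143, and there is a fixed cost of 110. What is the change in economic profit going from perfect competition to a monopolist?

π rises by 924.8

Perfect competition: P = MC = 143, so 279 − 5Q = 143 and Q = 27.2.
Profit = (143 − 143)·27.2 − 110 = −110.
A monopolist chooses Q where MR = MC. MR = 279 − 10Q; setting this equal to 143 gives Q = 13.6 and P = 211.
Profit = (211 − 143)·13.6 − 110 = 814.8.
Change in economic profit: 814.8 − −110 = 924.8.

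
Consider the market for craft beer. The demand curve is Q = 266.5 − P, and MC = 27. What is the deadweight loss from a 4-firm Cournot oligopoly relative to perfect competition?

Inverting demand: P = 266.5 − Q.
Under competition P = MC = 27, so Q = (266.5 − 27)/1 = 239.5.
Cournot with 4 identical firms: the symmetric best-response condition is 266.5 − 5q = 27. Each firm produces q = 47.9, total output Q = 191.6, price P = 74.9.
DWL is the triangle between Q = 191.6 and Q = 239.5: ½·(239.5 − 191.6)·(74.9 − 27) = 1147.205.

DWL = 1147.205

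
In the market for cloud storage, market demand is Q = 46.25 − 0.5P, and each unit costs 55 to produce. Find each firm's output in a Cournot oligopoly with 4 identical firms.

Inverting demand: P = 92.5 − 2Q.
In a 4-firm Cournot equilibrium, symmetry and the first-order condition give q = (92.5 − 55)/(10) = 3.75. So Q = 15 and P = 62.5.

q_i = 3.75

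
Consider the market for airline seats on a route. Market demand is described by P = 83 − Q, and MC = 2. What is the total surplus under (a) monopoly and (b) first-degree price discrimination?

Monopoly sets MR = MC: 83 − 2Q = 2 ⇒ Q = 40.5, P = 83 − 40.5 = 42.5.
CS = ½·(83 − 42.5)·40.5 = 820.125; PS = (42.5 − 2)·40.5 = 1640.25; TS = 2460.375.
With perfect price discrimination, output is the efficient level Q = 81 (where demand meets MC), but every buyer pays their willingness to pay: CS = 0 and PS = total surplus.
TS = 3280.5 (equal to competitive TS).

Monopoly: TS = 2460.375; Perfect PD: TS = 3280.5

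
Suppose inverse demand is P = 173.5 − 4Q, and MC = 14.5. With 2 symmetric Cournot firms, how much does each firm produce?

q_i = 13.25

In a 2-firm Cournot equilibrium, symmetry and the first-order condition give q = (173.5 − 14.5)/(12) = 13.25. So Q = 26.5 and P = 67.5.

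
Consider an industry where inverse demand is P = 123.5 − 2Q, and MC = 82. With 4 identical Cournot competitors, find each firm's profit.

π_i = 34.445

In a 4-firm Cournot equilibrium, symmetry and the first-order condition give q = (123.5 − 82)/(10) = 4.15. So Q = 16.6 and P = 90.3.
Each firm's profit = (90.3 − 82)·4.15 = 34.445.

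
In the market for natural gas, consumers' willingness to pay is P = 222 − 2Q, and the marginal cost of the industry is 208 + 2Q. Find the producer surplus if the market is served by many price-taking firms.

PS = 12.25

Competitive equilibrium sets price equal to marginal cost: 222 − 2Q = 208 + 2Q, so Q = 3.5 and P = 215.
PS = P·Q − VC(Q) = 215·3.5 − (208·3.5 + ½·2·3.5²) = 12.25.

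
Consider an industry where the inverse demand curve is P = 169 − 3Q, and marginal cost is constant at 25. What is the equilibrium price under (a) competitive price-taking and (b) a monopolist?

Perfect competition: P = MC = 25, so 169 − 3Q = 25 and Q = 48.
The monopolist equates marginal revenue to marginal cost: 169 − 6Q = 25, so Q = 24. From demand, P = 97.

Competition: P = 25; Monopoly: P = 97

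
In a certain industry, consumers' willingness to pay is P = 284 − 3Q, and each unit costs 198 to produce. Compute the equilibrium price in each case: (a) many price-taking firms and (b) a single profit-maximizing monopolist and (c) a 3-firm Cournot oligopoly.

Competitive firms price at marginal cost: P = 198, giving Q = 86/3.
Monopoly sets MR = MC: 284 − 6Q = 198 ⇒ Q = 43/3, P = 284 − 3·43/3 = 241.
In a 3-firm Cournot equilibrium, symmetry and the first-order condition give q = (284 − 198)/(12) = 43/6. So Q = 21.5 and P = 219.5.

Competition: P = 198; Monopoly: P = 241; Cournot: P = 219.5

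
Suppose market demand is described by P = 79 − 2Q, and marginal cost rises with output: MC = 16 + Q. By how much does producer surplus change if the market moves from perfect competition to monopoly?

Under competition P = MC: 79 − 2Q = 16 + Q ⇒ Q = 21, P = 37.
PS = P·Q − VC(Q) = 37·21 − (16·21 + ½·1·21²) = 220.5.
The monopolist equates marginal revenue to marginal cost: 79 − 4Q = 16 + Q, so Q = 12.6. From demand, P = 53.8.
PS = P·Q − VC(Q) = 53.8·12.6 − (16·12.6 + ½·1·12.6²) = 396.9.
Change in producer surplus: 396.9 − 220.5 = 176.4.

Producer surplus rises by 176.4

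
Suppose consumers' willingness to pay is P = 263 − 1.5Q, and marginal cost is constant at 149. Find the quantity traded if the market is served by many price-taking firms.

Competitive firms price at marginal cost: P = 149, giving Q = 76.

Q = 76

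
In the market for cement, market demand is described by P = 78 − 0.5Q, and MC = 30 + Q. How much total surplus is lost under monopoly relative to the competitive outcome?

DWL = 48

Under competition P = MC: 78 − 0.5Q = 30 + Q ⇒ Q = 32, P = 62.
The monopolist equates marginal revenue to marginal cost: 78 − Q = 30 + Q, so Q = 24. From demand, P = 66.
CS = ½·(78 − 62)·32 = 256; PS = (62·32 − 30·32 − ½·1·32²) = 512; TS = 768.
CS = ½·(78 − 66)·24 = 144; PS = (66·24 − 30·24 − ½·1·24²) = 576; TS = 720.
DWL = 768 − 720 = 48.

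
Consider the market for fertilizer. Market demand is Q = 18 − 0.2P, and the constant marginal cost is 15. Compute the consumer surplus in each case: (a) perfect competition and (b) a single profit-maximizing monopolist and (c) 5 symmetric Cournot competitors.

Inverting demand: P = 90 − 5Q.
Competitive firms price at marginal cost: P = 15, giving Q = 15.
CS = ½·(90 − 15)·15 = 562.5.
The monopolist equates marginal revenue to marginal cost: 90 − 10Q = 15, so Q = 7.5. From demand, P = 52.5.
CS = ½·(90 − 52.5)·7.5 = 140.625.
With 5 symmetric Cournot firms, each firm's FOC gives 90 − 30q = 15, so q = 2.5, Q = 5·2.5 = 12.5, and P = 27.5.
CS = ½·(90 − 27.5)·12.5 = 390.625.

Competition: CS = 562.5; Monopoly: CS = 140.625; Cournot: CS = 390.625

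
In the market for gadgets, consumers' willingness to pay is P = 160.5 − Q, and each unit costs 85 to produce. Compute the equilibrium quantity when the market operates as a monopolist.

A monopolist chooses Q where MR = MC. MR = 160.5 − 2Q; setting this equal to 85 gives Q = 37.75 and P = 122.75.

Q = 37.75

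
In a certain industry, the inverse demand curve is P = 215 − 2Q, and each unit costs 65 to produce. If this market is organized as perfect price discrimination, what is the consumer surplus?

CS = 0

With perfect price discrimination, output is the efficient level Q = 75 (where demand meets MC), but every buyer pays their willingness to pay: CS = 0 and PS = total surplus.
CS = 0.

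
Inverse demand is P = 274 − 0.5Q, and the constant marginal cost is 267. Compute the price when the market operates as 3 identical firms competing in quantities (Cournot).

With 3 symmetric Cournot firms, each firm's FOC gives 274 − 2q = 267, so q = 3.5, Q = 3·3.5 = 10.5, and P = 268.75.

P = 268.75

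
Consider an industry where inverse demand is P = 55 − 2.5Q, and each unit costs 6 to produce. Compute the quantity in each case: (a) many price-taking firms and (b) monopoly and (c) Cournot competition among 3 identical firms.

Under competition P = MC = 6, so Q = (55 − 6)/2.5 = 19.6.
A monopolist chooses Q where MR = MC. MR = 55 − 5Q; setting this equal to 6 gives Q = 9.8 and P = 30.5.
In a 3-firm Cournot equilibrium, symmetry and the first-order condition give q = (55 − 6)/(10) = 4.9. So Q = 14.7 and P = 18.25.

Competition: Q = 19.6; Monopoly: Q = 9.8; Cournot: Q = 14.7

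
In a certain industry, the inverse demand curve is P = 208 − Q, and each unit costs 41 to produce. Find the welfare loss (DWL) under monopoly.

Competitive firms price at marginal cost: P = 41, giving Q = 167.
Monopoly sets MR = MC: 208 − 2Q = 41 ⇒ Q = 83.5, P = 208 − 83.5 = 124.5.
DWL is the triangle between Q = 83.5 and Q = 167: ½·(167 − 83.5)·(124.5 − 41) = 3486.125.

DWL = 3486.125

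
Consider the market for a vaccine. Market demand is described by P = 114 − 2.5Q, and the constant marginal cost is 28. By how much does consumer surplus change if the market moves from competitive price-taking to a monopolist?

Under competition P = MC = 28, so Q = (114 − 28)/2.5 = 34.4.
CS = ½·(114 − 28)·34.4 = 1479.2.
Monopoly sets MR = MC: 114 − 5Q = 28 ⇒ Q = 17.2, P = 114 − 2.5·17.2 = 71.
CS = ½·(114 − 71)·17.2 = 369.8.
Change in consumer surplus: 369.8 − 1479.2 = −1109.4.

Consumer surplus falls by 1109.4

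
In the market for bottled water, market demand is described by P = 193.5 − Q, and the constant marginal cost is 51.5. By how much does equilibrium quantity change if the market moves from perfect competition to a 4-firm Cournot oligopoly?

Under competition P = MC = 51.5, so Q = (193.5 − 51.5)/1 = 142.
Cournot with 4 identical firms: the symmetric best-response condition is 193.5 − 5q = 51.5. Each firm produces q = 28.4, total output Q = 113.6, price P = 79.9.
Change in equilibrium quantity: 113.6 − 142 = −28.4.

Equilibrium quantity falls by 28.4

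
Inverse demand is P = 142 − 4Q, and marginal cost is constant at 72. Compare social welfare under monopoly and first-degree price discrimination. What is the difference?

Social welfare rises by 153.125

Monopoly sets MR = MC: 142 − 8Q = 72 ⇒ Q = 8.75, P = 142 − 4·8.75 = 107.
CS = ½·(142 − 107)·8.75 = 153.125; PS = (107 − 72)·8.75 = 306.25; TS = 459.375.
With perfect price discrimination, output is the efficient level Q = 17.5 (where demand meets MC), but every buyer pays their willingness to pay: CS = 0 and PS = total surplus.
TS = 612.5 (equal to competitive TS).
Change in social welfare: 612.5 − 459.375 = 153.125.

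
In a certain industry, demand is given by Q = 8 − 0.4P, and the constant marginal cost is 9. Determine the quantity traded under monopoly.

Inverting demand: P = 20 − 2.5Q.
The monopolist equates marginal revenue to marginal cost: 20 − 5Q = 9, so Q = 2.2. From demand, P = 14.5.

Q = 2.2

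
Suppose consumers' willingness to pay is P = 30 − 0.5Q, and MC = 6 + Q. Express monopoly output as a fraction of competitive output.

Monopoly sets MR = MC: 30 − Q = 6 + Q ⇒ Q = 12, P = 30 − 0.5·12 = 24.
Competitive equilibrium sets price equal to marginal cost: 30 − 0.5Q = 6 + Q, so Q = 16 and P = 22.
Ratio Q_m/Q_c = 12/16 = 0.75.

Q_m/Q_c = 0.75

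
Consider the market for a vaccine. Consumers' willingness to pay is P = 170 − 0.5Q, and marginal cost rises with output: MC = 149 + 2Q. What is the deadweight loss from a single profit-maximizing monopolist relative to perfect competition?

Under competition P = MC: 170 − 0.5Q = 149 + 2Q ⇒ Q = 8.4, P = 165.8.
Monopoly sets MR = MC: 170 − Q = 149 + 2Q ⇒ Q = 7, P = 170 − 0.5·7 = 166.5.
CS = ½·(170 − 165.8)·8.4 = 17.64; PS = (165.8·8.4 − 149·8.4 − ½·2·8.4²) = 70.56; TS = 88.2.
CS = ½·(170 − 166.5)·7 = 12.25; PS = (166.5·7 − 149·7 − ½·2·7²) = 73.5; TS = 85.75.
DWL = 88.2 − 85.75 = 2.45.

DWL = 2.45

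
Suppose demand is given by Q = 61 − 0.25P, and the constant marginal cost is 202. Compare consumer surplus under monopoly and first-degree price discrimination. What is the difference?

Consumer surplus falls by 55.125

Inverting demand: P = 244 − 4Q.
The monopolist equates marginal revenue to marginal cost: 244 − 8Q = 202, so Q = 5.25. From demand, P = 223.
CS = ½·(244 − 223)·5.25 = 55.125.
A perfectly discriminating monopolist sells every unit with P(Q) ≥ MC(Q), so output equals the competitive quantity Q = 10.5. Each buyer pays their reservation price, so CS = 0 and the firm captures all surplus.
CS = 0.
Change in consumer surplus: 0 − 55.125 = −55.125.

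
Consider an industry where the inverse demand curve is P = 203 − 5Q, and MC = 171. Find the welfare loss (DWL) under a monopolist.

Competitive firms price at marginal cost: P = 171, giving Q = 6.4.
Monopoly sets MR = MC: 203 − 10Q = 171 ⇒ Q = 3.2, P = 203 − 5·3.2 = 187.
DWL is the triangle between Q = 3.2 and Q = 6.4: ½·(6.4 − 3.2)·(187 − 171) = 25.6.

DWL = 25.6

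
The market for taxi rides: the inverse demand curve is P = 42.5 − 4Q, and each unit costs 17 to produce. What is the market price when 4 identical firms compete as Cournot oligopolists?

In a 4-firm Cournot equilibrium, symmetry and the first-order condition give q = (42.5 − 17)/(20) = 1.275. So Q = 5.1 and P = 22.1.

P = 22.1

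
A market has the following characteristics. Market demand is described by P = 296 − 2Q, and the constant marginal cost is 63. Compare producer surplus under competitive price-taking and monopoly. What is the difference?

Producer surplus rises by 6786.125

Competitive firms price at marginal cost: P = 63, giving Q = 116.5.
PS = (63 − 63)·116.5 = 0.
The monopolist equates marginal revenue to marginal cost: 296 − 4Q = 63, so Q = 58.25. From demand, P = 179.5.
PS = (179.5 − 63)·58.25 = 6786.125.
Change in producer surplus: 6786.125 − 0 = 6786.125.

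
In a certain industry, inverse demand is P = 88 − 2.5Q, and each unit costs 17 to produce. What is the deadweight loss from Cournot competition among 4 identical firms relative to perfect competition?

Competitive firms price at marginal cost: P = 17, giving Q = 28.4.
With 4 symmetric Cournot firms, each firm's FOC gives 88 − 12.5q = 17, so q = 5.68, Q = 4·5.68 = 22.72, and P = 31.2.
DWL is the triangle between Q = 22.72 and Q = 28.4: ½·(28.4 − 22.72)·(31.2 − 17) = 40.328.

DWL = 40.328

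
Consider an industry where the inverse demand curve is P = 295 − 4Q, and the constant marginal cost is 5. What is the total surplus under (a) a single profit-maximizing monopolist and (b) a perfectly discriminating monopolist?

Monopoly sets MR = MC: 295 − 8Q = 5 ⇒ Q = 36.25, P = 295 − 4·36.25 = 150.
CS = ½·(295 − 150)·36.25 = 2628.125; PS = (150 − 5)·36.25 = 5256.25; TS = 7884.375.
With perfect price discrimination, output is the efficient level Q = 72.5 (where demand meets MC), but every buyer pays their willingness to pay: CS = 0 and PS = total surplus.
TS = 10512.5 (equal to competitive TS).

Monopoly: TS = 7884.375; Perfect PD: TS = 10512.5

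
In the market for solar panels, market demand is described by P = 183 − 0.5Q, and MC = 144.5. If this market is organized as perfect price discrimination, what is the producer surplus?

Under first-degree price discrimination the firm charges each unit its demand price and produces up to where P = MC, i.e. Q = 77. Consumer surplus is zero; producer surplus equals total surplus.
PS = ½·(183 − 144.5)·77 = 1482.25.

PS = 1482.25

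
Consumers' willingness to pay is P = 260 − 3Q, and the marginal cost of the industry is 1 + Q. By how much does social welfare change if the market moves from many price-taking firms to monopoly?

Under competition P = MC: 260 − 3Q = 1 + Q ⇒ Q = 64.75, P = 65.75.
CS = ½·(260 − 65.75)·64.75 = 201243/32; PS = (65.75·64.75 − 1·64.75 − ½·1·64.75²) = 67081/32; TS = 8385.125.
Monopoly sets MR = MC: 260 − 6Q = 1 + Q ⇒ Q = 37, P = 260 − 3·37 = 149.
CS = ½·(260 − 149)·37 = 2053.5; PS = (149·37 − 1·37 − ½·1·37²) = 4791.5; TS = 6845.
Change in social welfare: 6845 − 8385.125 = −1540.125.

Social welfare falls by 1540.125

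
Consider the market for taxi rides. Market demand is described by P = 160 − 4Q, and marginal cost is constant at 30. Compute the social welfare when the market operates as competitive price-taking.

Competitive firms price at marginal cost: P = 30, giving Q = 32.5.
CS = ½·(160 − 30)·32.5 = 2112.5; PS = (30 − 30)·32.5 = 0; TS = 2112.5.

TS = 2112.5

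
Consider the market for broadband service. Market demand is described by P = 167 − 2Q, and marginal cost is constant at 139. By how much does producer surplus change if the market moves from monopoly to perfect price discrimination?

Monopoly sets MR = MC: 167 − 4Q = 139 ⇒ Q = 7, P = 167 − 2·7 = 153.
PS = (153 − 139)·7 = 98.
Under first-degree price discrimination the firm charges each unit its demand price and produces up to where P = MC, i.e. Q = 14. Consumer surplus is zero; producer surplus equals total surplus.
PS = ½·(167 − 139)·14 = 196.
Change in producer surplus: 196 − 98 = 98.

PS rises by 98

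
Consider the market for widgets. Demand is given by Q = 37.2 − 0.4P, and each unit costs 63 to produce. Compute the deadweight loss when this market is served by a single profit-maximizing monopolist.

DWL = 45

Inverting demand: P = 93 − 2.5Q.
Perfect competition: P = MC = 63, so 93 − 2.5Q = 63 and Q = 12.
The monopolist equates marginal revenue to marginal cost: 93 − 5Q = 63, so Q = 6. From demand, P = 78.
DWL is the triangle between Q = 6 and Q = 12: ½·(12 − 6)·(78 − 63) = 45.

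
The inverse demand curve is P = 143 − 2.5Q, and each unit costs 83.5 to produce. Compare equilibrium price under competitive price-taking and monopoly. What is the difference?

P rises by 29.75

Under competition P = MC = 83.5, so Q = (143 − 83.5)/2.5 = 23.8.
A monopolist chooses Q where MR = MC. MR = 143 − 5Q; setting this equal to 83.5 gives Q = 11.9 and P = 113.25.
Change in equilibrium price: 113.25 − 83.5 = 29.75.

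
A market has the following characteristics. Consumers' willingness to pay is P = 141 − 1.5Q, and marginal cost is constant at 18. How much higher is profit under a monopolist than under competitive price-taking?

π rises by 2521.5

Competitive firms price at marginal cost: P = 18, giving Q = 82.
Profit = (18 − 18)·82 = 0.
The monopolist equates marginal revenue to marginal cost: 141 − 3Q = 18, so Q = 41. From demand, P = 79.5.
Profit = (79.5 − 18)·41 = 2521.5.
Change in profit: 2521.5 − 0 = 2521.5.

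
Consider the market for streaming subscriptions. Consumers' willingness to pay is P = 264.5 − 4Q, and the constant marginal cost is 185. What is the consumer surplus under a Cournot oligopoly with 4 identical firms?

In a 4-firm Cournot equilibrium, symmetry and the first-order condition give q = (264.5 − 185)/(20) = 3.975. So Q = 15.9 and P = 200.9.
CS = ½·(264.5 − 200.9)·15.9 = 505.62.

CS = 505.62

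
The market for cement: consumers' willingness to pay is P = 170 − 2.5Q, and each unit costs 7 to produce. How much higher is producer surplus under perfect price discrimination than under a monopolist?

The monopolist equates marginal revenue to marginal cost: 170 − 5Q = 7, so Q = 32.6. From demand, P = 88.5.
PS = (88.5 − 7)·32.6 = 2656.9.
With perfect price discrimination, output is the efficient level Q = 65.2 (where demand meets MC), but every buyer pays their willingness to pay: CS = 0 and PS = total surplus.
PS = ½·(170 − 7)·65.2 = 5313.8.
Change in producer surplus: 5313.8 − 2656.9 = 2656.9.

PS rises by 2656.9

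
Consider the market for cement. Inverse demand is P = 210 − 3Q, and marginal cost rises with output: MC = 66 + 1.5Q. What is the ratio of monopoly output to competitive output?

Q_m/Q_c = 0.6

Monopoly sets MR = MC: 210 − 6Q = 66 + 1.5Q ⇒ Q = 19.2, P = 210 − 3·19.2 = 152.4.
Competitive equilibrium sets price equal to marginal cost: 210 − 3Q = 66 + 1.5Q, so Q = 32 and P = 114.
Ratio Q_m/Q_c = 19.2/32 = 0.6.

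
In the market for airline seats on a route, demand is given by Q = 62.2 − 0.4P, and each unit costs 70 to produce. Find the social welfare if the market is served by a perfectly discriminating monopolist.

Inverting demand: P = 155.5 − 2.5Q.
Under first-degree price discrimination the firm charges each unit its demand price and produces up to where P = MC, i.e. Q = 34.2. Consumer surplus is zero; producer surplus equals total surplus.
TS = 1462.05 (equal to competitive TS).

TS = 1462.05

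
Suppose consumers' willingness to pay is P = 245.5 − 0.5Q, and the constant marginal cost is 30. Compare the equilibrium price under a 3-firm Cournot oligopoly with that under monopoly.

With 3 symmetric Cournot firms, each firm's FOC gives 245.5 − 2q = 30, so q = 107.75, Q = 3·107.75 = 323.25, and P = 83.875.
Monopoly sets MR = MC: 245.5 − Q = 30 ⇒ Q = 215.5, P = 245.5 − 0.5·215.5 = 137.75.

Cournot: P = 83.875; Monopoly: P = 137.75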